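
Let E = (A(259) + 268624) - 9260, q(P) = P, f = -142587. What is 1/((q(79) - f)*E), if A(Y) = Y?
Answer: 1/37039374918 ≈ 2.6998e-11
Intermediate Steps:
E = 259623 (E = (259 + 268624) - 9260 = 268883 - 9260 = 259623)
1/((q(79) - f)*E) = 1/((79 - 1*(-142587))*259623) = (1/259623)/(79 + 142587) = (1/259623)/142666 = (1/142666)*(1/259623) = 1/37039374918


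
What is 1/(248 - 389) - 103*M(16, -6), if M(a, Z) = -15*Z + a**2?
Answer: -5024959/141 ≈ -35638.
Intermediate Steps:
M(a, Z) = a**2 - 15*Z
1/(248 - 389) - 103*M(16, -6) = 1/(248 - 389) - 103*(16**2 - 15*(-6)) = 1/(-141) - 103*(256 + 90) = -1/141 - 103*346 = -1/141 - 35638 = -5024959/141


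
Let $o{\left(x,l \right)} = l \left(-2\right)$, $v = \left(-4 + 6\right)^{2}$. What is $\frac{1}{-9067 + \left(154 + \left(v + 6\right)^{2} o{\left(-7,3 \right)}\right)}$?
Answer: $- \frac{1}{9513} \approx -0.00010512$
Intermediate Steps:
$v = 4$ ($v = 2^{2} = 4$)
$o{\left(x,l \right)} = - 2 l$
$\frac{1}{-9067 + \left(154 + \left(v + 6\right)^{2} o{\left(-7,3 \right)}\right)} = \frac{1}{-9067 + \left(154 + \left(4 + 6\right)^{2} \left(\left(-2\right) 3\right)\right)} = \frac{1}{-9067 + \left(154 + 10^{2} \left(-6\right)\right)} = \frac{1}{-9067 + \left(154 + 100 \left(-6\right)\right)} = \frac{1}{-9067 + \left(154 - 600\right)} = \frac{1}{-9067 - 446} = \frac{1}{-9513} = - \frac{1}{9513}$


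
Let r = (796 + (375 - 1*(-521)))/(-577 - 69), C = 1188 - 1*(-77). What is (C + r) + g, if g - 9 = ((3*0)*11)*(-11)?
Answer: 410656/323 ≈ 1271.4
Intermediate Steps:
C = 1265 (C = 1188 + 77 = 1265)
r = -846/323 (r = (796 + (375 + 521))/(-646) = (796 + 896)*(-1/646) = 1692*(-1/646) = -846/323 ≈ -2.6192)
g = 9 (g = 9 + ((3*0)*11)*(-11) = 9 + (0*11)*(-11) = 9 + 0*(-11) = 9 + 0 = 9)
(C + r) + g = (1265 - 846/323) + 9 = 407749/323 + 9 = 410656/323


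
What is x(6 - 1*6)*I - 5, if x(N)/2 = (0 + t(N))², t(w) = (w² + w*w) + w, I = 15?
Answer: -5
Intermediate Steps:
t(w) = w + 2*w² (t(w) = (w² + w²) + w = 2*w² + w = w + 2*w²)
x(N) = 2*N²*(1 + 2*N)² (x(N) = 2*(0 + N*(1 + 2*N))² = 2*(N*(1 + 2*N))² = 2*(N²*(1 + 2*N)²) = 2*N²*(1 + 2*N)²)
x(6 - 1*6)*I - 5 = (2*(6 - 1*6)²*(1 + 2*(6 - 1*6))²)*15 - 5 = (2*(6 - 6)²*(1 + 2*(6 - 6))²)*15 - 5 = (2*0²*(1 + 2*0)²)*15 - 5 = (2*0*(1 + 0)²)*15 - 5 = (2*0*1²)*15 - 5 = (2*0*1)*15 - 5 = 0*15 - 5 = 0 - 5 = -5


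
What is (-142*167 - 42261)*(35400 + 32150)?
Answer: -4456611250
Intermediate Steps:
(-142*167 - 42261)*(35400 + 32150) = (-23714 - 42261)*67550 = -65975*67550 = -4456611250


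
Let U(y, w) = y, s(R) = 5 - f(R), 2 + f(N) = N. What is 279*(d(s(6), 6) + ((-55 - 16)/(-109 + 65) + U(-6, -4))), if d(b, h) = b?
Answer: -41571/44 ≈ -944.79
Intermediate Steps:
f(N) = -2 + N
s(R) = 7 - R (s(R) = 5 - (-2 + R) = 5 + (2 - R) = 7 - R)
279*(d(s(6), 6) + ((-55 - 16)/(-109 + 65) + U(-6, -4))) = 279*((7 - 1*6) + ((-55 - 16)/(-109 + 65) - 6)) = 279*((7 - 6) + (-71/(-44) - 6)) = 279*(1 + (-71*(-1/44) - 6)) = 279*(1 + (71/44 - 6)) = 279*(1 - 193/44) = 279*(-149/44) = -41571/44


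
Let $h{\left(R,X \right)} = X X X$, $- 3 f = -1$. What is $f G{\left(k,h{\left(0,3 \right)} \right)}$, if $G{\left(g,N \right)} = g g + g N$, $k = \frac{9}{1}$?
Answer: $108$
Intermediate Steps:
$f = \frac{1}{3}$ ($f = \left(- \frac{1}{3}\right) \left(-1\right) = \frac{1}{3} \approx 0.33333$)
$h{\left(R,X \right)} = X^{3}$ ($h{\left(R,X \right)} = X^{2} X = X^{3}$)
$k = 9$ ($k = 9 \cdot 1 = 9$)
$G{\left(g,N \right)} = g^{2} + N g$
$f G{\left(k,h{\left(0,3 \right)} \right)} = \frac{9 \left(3^{3} + 9\right)}{3} = \frac{9 \left(27 + 9\right)}{3} = \frac{9 \cdot 36}{3} = \frac{1}{3} \cdot 324 = 108$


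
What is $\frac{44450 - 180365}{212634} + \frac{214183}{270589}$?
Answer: $\frac{171872237}{1128165126} \approx 0.15235$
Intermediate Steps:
$\frac{44450 - 180365}{212634} + \frac{214183}{270589} = \left(44450 - 180365\right) \frac{1}{212634} + 214183 \cdot \frac{1}{270589} = \left(-135915\right) \frac{1}{212634} + \frac{12599}{15917} = - \frac{45305}{70878} + \frac{12599}{15917} = \frac{171872237}{1128165126}$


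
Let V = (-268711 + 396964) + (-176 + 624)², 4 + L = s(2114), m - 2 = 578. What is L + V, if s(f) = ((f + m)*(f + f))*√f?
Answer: 328953 + 11390232*√2114 ≈ 5.2403e+8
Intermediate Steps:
m = 580 (m = 2 + 578 = 580)
s(f) = 2*f^(3/2)*(580 + f) (s(f) = ((f + 580)*(f + f))*√f = ((580 + f)*(2*f))*√f = (2*f*(580 + f))*√f = 2*f^(3/2)*(580 + f))
L = -4 + 11390232*√2114 (L = -4 + 2*2114^(3/2)*(580 + 2114) = -4 + 2*(2114*√2114)*2694 = -4 + 11390232*√2114 ≈ 5.2370e+8)
V = 328957 (V = 128253 + 448² = 128253 + 200704 = 328957)
L + V = (-4 + 11390232*√2114) + 328957 = 328953 + 11390232*√2114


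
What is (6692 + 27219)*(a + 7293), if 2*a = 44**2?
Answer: 280138771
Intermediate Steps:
a = 968 (a = (1/2)*44**2 = (1/2)*1936 = 968)
(6692 + 27219)*(a + 7293) = (6692 + 27219)*(968 + 7293) = 33911*8261 = 280138771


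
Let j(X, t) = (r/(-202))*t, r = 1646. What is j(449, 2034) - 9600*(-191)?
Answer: 183519618/101 ≈ 1.8170e+6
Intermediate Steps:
j(X, t) = -823*t/101 (j(X, t) = (1646/(-202))*t = (1646*(-1/202))*t = -823*t/101)
j(449, 2034) - 9600*(-191) = -823/101*2034 - 9600*(-191) = -1673982/101 - 1*(-1833600) = -1673982/101 + 1833600 = 183519618/101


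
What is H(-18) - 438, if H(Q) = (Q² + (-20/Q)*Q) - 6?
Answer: -140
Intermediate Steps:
H(Q) = -26 + Q² (H(Q) = (Q² - 20) - 6 = (-20 + Q²) - 6 = -26 + Q²)
H(-18) - 438 = (-26 + (-18)²) - 438 = (-26 + 324) - 438 = 298 - 438 = -140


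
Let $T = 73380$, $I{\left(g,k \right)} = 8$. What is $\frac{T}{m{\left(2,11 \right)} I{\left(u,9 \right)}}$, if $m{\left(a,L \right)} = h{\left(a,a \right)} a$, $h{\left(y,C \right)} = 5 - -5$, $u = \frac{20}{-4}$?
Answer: $\frac{3669}{8} \approx 458.63$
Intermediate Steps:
$u = -5$ ($u = 20 \left(- \frac{1}{4}\right) = -5$)
$h{\left(y,C \right)} = 10$ ($h{\left(y,C \right)} = 5 + 5 = 10$)
$m{\left(a,L \right)} = 10 a$
$\frac{T}{m{\left(2,11 \right)} I{\left(u,9 \right)}} = \frac{73380}{10 \cdot 2 \cdot 8} = \frac{73380}{20 \cdot 8} = \frac{73380}{160} = 73380 \cdot \frac{1}{160} = \frac{3669}{8}$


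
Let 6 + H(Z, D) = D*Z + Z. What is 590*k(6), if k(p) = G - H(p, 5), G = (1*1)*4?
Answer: -15340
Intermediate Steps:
H(Z, D) = -6 + Z + D*Z (H(Z, D) = -6 + (D*Z + Z) = -6 + (Z + D*Z) = -6 + Z + D*Z)
G = 4 (G = 1*4 = 4)
k(p) = 10 - 6*p (k(p) = 4 - (-6 + p + 5*p) = 4 - (-6 + 6*p) = 4 + (6 - 6*p) = 10 - 6*p)
590*k(6) = 590*(10 - 6*6) = 590*(10 - 36) = 590*(-26) = -15340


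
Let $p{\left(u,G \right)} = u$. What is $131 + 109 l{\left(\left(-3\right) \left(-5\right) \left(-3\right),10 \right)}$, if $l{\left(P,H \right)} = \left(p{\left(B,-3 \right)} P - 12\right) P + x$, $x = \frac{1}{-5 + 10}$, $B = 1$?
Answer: $\frac{1398689}{5} \approx 2.7974 \cdot 10^{5}$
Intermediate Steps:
$x = \frac{1}{5} \approx 0.2$
$l{\left(P,H \right)} = \frac{1}{5} + P \left(-12 + P\right)$ ($l{\left(P,H \right)} = \left(1 P - 12\right) P + \frac{1}{5} = \left(P - 12\right) P + \frac{1}{5} = \left(-12 + P\right) P + \frac{1}{5} = P \left(-12 + P\right) + \frac{1}{5} = \frac{1}{5} + P \left(-12 + P\right)$)
$131 + 109 l{\left(\left(-3\right) \left(-5\right) \left(-3\right),10 \right)} = 131 + 109 \left(\frac{1}{5} + \left(\left(-3\right) \left(-5\right) \left(-3\right)\right)^{2} - 12 \left(-3\right) \left(-5\right) \left(-3\right)\right) = 131 + 109 \left(\frac{1}{5} + \left(15 \left(-3\right)\right)^{2} - 12 \cdot 15 \left(-3\right)\right) = 131 + 109 \left(\frac{1}{5} + \left(-45\right)^{2} - -540\right) = 131 + 109 \left(\frac{1}{5} + 2025 + 540\right) = 131 + 109 \cdot \frac{12826}{5} = 131 + \frac{1398034}{5} = \frac{1398689}{5}$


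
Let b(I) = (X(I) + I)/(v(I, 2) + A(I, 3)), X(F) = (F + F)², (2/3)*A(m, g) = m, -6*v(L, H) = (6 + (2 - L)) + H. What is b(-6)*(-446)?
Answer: 184644/35 ≈ 5275.5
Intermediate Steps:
v(L, H) = -4/3 - H/6 + L/6 (v(L, H) = -((6 + (2 - L)) + H)/6 = -((8 - L) + H)/6 = -(8 + H - L)/6 = -4/3 - H/6 + L/6)
A(m, g) = 3*m/2
X(F) = 4*F² (X(F) = (2*F)² = 4*F²)
b(I) = (I + 4*I²)/(-5/3 + 5*I/3) (b(I) = (4*I² + I)/((-4/3 - ⅙*2 + I/6) + 3*I/2) = (I + 4*I²)/((-4/3 - ⅓ + I/6) + 3*I/2) = (I + 4*I²)/((-5/3 + I/6) + 3*I/2) = (I + 4*I²)/(-5/3 + 5*I/3))
b(-6)*(-446) = ((⅗)*(-6)*(1 + 4*(-6))/(-1 - 6))*(-446) = ((⅗)*(-6)*(1 - 24)/(-7))*(-446) = ((⅗)*(-6)*(-⅐)*(-23))*(-446) = -414/35*(-446) = 184644/35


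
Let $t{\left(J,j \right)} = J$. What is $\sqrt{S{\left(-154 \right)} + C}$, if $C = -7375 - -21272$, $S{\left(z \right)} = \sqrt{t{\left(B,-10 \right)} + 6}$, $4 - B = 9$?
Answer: $\sqrt{13898} \approx 117.89$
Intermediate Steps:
$B = -5$ ($B = 4 - 9 = -5$)
$S{\left(z \right)} = 1$ ($S{\left(z \right)} = \sqrt{-5 + 6} = \sqrt{1} = 1$)
$C = 13897$ ($C = -7375 + 21272 = 13897$)
$\sqrt{S{\left(-154 \right)} + C} = \sqrt{1 + 13897} = \sqrt{13898}$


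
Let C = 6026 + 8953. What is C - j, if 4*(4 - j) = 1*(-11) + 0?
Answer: 59889/4 ≈ 14972.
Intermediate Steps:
C = 14979
j = 27/4 (j = 4 - (1*(-11) + 0)/4 = 4 - (-11 + 0)/4 = 4 - ¼*(-11) = 4 + 11/4 = 27/4 ≈ 6.7500)
C - j = 14979 - 1*27/4 = 14979 - 27/4 = 59889/4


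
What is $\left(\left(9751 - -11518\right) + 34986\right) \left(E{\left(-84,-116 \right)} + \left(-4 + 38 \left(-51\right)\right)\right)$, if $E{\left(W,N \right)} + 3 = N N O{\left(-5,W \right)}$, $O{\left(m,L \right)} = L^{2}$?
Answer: $5341051711705$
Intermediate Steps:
$E{\left(W,N \right)} = -3 + N^{2} W^{2}$ ($E{\left(W,N \right)} = -3 + N N W^{2} = -3 + N^{2} W^{2}$)
$\left(\left(9751 - -11518\right) + 34986\right) \left(E{\left(-84,-116 \right)} + \left(-4 + 38 \left(-51\right)\right)\right) = \left(\left(9751 - -11518\right) + 34986\right) \left(\left(-3 + \left(-116\right)^{2} \left(-84\right)^{2}\right) + \left(-4 + 38 \left(-51\right)\right)\right) = \left(\left(9751 + 11518\right) + 34986\right) \left(\left(-3 + 13456 \cdot 7056\right) - 1942\right) = \left(21269 + 34986\right) \left(\left(-3 + 94945536\right) - 1942\right) = 56255 \left(94945533 - 1942\right) = 56255 \cdot 94943591 = 5341051711705$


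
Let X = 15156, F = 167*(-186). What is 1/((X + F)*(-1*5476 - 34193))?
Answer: 1/630975114 ≈ 1.5848e-9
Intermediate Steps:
F = -31062
1/((X + F)*(-1*5476 - 34193)) = 1/((15156 - 31062)*(-1*5476 - 34193)) = 1/(-15906*(-5476 - 34193)) = 1/(-15906*(-39669)) = 1/630975114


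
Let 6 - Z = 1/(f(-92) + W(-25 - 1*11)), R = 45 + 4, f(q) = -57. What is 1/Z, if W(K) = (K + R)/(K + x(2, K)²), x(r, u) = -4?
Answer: 1153/6938 ≈ 0.16619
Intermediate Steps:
R = 49
W(K) = (49 + K)/(16 + K) (W(K) = (K + 49)/(K + (-4)²) = (49 + K)/(K + 16) = (49 + K)/(16 + K))
Z = 6938/1153 (Z = 6 - 1/(-57 + (49 + (-25 - 1*11))/(16 + (-25 - 1*11))) = 6 - 1/(-57 + (49 + (-25 - 11))/(16 + (-25 - 11))) = 6 - 1/(-57 + (49 - 36)/(16 - 36)) = 6 - 1/(-57 + 13/(-20)) = 6 - 1/(-57 - 1/20*13) = 6 - 1/(-57 - 13/20) = 6 - 1/(-1153/20) = 6 - 1*(-20/1153) = 6 + 20/1153 = 6938/1153 ≈ 6.0173)
1/Z = 1/(6938/1153) = 1153/6938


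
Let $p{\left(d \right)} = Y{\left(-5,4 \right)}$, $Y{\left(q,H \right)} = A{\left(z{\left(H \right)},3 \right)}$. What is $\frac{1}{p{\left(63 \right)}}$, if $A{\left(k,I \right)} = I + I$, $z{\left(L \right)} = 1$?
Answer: $\frac{1}{6} \approx 0.16667$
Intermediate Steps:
$A{\left(k,I \right)} = 2 I$
$Y{\left(q,H \right)} = 6$ ($Y{\left(q,H \right)} = 2 \cdot 3 = 6$)
$p{\left(d \right)} = 6$
$\frac{1}{p{\left(63 \right)}} = \frac{1}{6}$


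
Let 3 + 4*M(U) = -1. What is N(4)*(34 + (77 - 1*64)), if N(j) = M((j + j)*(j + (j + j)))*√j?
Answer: -94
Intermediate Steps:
M(U) = -1 (M(U) = -¾ + (¼)*(-1) = -¾ - ¼ = -1)
N(j) = -√j
N(4)*(34 + (77 - 1*64)) = (-√4)*(34 + (77 - 1*64)) = (-1*2)*(34 + (77 - 64)) = -2*(34 + 13) = -2*47 = -94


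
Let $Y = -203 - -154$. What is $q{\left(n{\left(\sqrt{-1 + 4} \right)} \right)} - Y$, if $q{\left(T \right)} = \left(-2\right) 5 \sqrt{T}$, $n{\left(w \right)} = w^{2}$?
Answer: $49 - 10 \sqrt{3} \approx 31.68$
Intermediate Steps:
$Y = -49$ ($Y = -203 + 154 = -49$)
$q{\left(T \right)} = - 10 \sqrt{T}$
$q{\left(n{\left(\sqrt{-1 + 4} \right)} \right)} - Y = - 10 \sqrt{\left(\sqrt{-1 + 4}\right)^{2}} - -49 = - 10 \sqrt{\left(\sqrt{3}\right)^{2}} + 49 = - 10 \sqrt{3} + 49 = 49 - 10 \sqrt{3}$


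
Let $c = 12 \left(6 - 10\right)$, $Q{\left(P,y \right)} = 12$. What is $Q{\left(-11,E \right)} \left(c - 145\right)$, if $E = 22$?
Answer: $-2316$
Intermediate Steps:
$c = -48$ ($c = 12 \left(-4\right) = -48$)
$Q{\left(-11,E \right)} \left(c - 145\right) = 12 \left(-48 - 145\right) = 12 \left(-193\right) = -2316$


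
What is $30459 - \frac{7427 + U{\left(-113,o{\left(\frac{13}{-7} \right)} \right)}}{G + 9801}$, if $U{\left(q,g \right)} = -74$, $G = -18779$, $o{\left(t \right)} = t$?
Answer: $\frac{273468255}{8978} \approx 30460.0$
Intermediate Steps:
$30459 - \frac{7427 + U{\left(-113,o{\left(\frac{13}{-7} \right)} \right)}}{G + 9801} = 30459 - \frac{7427 - 74}{-18779 + 9801} = 30459 - \frac{7353}{-8978} = 30459 - 7353 \left(- \frac{1}{8978}\right) = 30459 - - \frac{7353}{8978} = 30459 + \frac{7353}{8978} = \frac{273468255}{8978}$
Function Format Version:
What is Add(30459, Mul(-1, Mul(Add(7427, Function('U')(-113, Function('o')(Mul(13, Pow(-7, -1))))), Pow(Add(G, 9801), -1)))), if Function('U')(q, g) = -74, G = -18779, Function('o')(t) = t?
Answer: Rational(273468255, 8978) ≈ 30460.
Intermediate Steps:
Add(30459, Mul(-1, Mul(Add(7427, Function('U')(-113, Function('o')(Mul(13, Pow(-7, -1))))), Pow(Add(G, 9801), -1)))) = Add(30459, Mul(-1, Mul(Add(7427, -74), Pow(Add(-18779, 9801), -1)))) = Add(30459, Mul(-1, Mul(7353, Pow(-8978, -1)))) = Add(30459, Mul(-1, Mul(7353, Rational(-1, 8978)))) = Add(30459, Mul(-1, Rational(-7353, 8978))) = Add(30459, Rational(7353, 8978)) = Rational(273468255, 8978)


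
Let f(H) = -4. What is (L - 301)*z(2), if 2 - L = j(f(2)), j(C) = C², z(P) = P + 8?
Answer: -3150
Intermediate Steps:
z(P) = 8 + P
L = -14 (L = 2 - 1*(-4)² = 2 - 1*16 = 2 - 16 = -14)
(L - 301)*z(2) = (-14 - 301)*(8 + 2) = -315*10 = -3150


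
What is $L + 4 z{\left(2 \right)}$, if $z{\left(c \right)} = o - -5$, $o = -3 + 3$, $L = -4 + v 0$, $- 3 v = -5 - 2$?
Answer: $16$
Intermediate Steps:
$v = \frac{7}{3}$ ($v = - \frac{-5 - 2}{3} = \left(- \frac{1}{3}\right) \left(-7\right) = \frac{7}{3} \approx 2.3333$)
$L = -4$ ($L = -4 + \frac{7}{3} \cdot 0 = -4 + 0 = -4$)
$o = 0$
$z{\left(c \right)} = 5$ ($z{\left(c \right)} = 0 - -5 = 0 + 5 = 5$)
$L + 4 z{\left(2 \right)} = -4 + 4 \cdot 5 = -4 + 20 = 16$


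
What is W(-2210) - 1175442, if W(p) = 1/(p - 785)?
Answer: -3520448791/2995 ≈ -1.1754e+6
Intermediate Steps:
W(p) = 1/(-785 + p)
W(-2210) - 1175442 = 1/(-785 - 2210) - 1175442 = 1/(-2995) - 1175442 = -1/2995 - 1175442 = -3520448791/2995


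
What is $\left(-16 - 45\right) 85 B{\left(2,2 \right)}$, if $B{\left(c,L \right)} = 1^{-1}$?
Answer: $-5185$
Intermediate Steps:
$B{\left(c,L \right)} = 1$
$\left(-16 - 45\right) 85 B{\left(2,2 \right)} = \left(-16 - 45\right) 85 \cdot 1 = \left(-61\right) 85 \cdot 1 = \left(-5185\right) 1 = -5185$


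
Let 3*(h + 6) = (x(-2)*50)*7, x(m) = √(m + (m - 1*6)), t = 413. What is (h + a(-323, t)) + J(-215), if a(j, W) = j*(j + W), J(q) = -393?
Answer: -29469 + 350*I*√10/3 ≈ -29469.0 + 368.93*I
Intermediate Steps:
a(j, W) = j*(W + j)
x(m) = √(-6 + 2*m) (x(m) = √(m + (m - 6)) = √(m + (-6 + m)) = √(-6 + 2*m))
h = -6 + 350*I*√10/3 (h = -6 + ((√(-6 + 2*(-2))*50)*7)/3 = -6 + ((√(-6 - 4)*50)*7)/3 = -6 + ((√(-10)*50)*7)/3 = -6 + (((I*√10)*50)*7)/3 = -6 + ((50*I*√10)*7)/3 = -6 + (350*I*√10)/3 = -6 + 350*I*√10/3 ≈ -6.0 + 368.93*I)
(h + a(-323, t)) + J(-215) = ((-6 + 350*I*√10/3) - 323*(413 - 323)) - 393 = ((-6 + 350*I*√10/3) - 323*90) - 393 = ((-6 + 350*I*√10/3) - 29070) - 393 = (-29076 + 350*I*√10/3) - 393 = -29469 + 350*I*√10/3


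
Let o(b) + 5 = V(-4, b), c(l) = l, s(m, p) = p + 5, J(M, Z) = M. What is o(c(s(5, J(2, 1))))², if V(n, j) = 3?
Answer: 4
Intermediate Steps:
s(m, p) = 5 + p
o(b) = -2 (o(b) = -5 + 3 = -2)
o(c(s(5, J(2, 1))))² = (-2)² = 4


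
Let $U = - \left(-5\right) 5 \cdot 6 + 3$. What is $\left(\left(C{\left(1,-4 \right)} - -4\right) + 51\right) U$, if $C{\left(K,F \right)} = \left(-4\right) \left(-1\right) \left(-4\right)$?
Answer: $5967$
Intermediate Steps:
$C{\left(K,F \right)} = -16$ ($C{\left(K,F \right)} = 4 \left(-4\right) = -16$)
$U = 153$ ($U = - \left(-25\right) 6 + 3 = \left(-1\right) \left(-150\right) + 3 = 150 + 3 = 153$)
$\left(\left(C{\left(1,-4 \right)} - -4\right) + 51\right) U = \left(\left(-16 - -4\right) + 51\right) 153 = \left(\left(-16 + 4\right) + 51\right) 153 = \left(-12 + 51\right) 153 = 39 \cdot 153 = 5967$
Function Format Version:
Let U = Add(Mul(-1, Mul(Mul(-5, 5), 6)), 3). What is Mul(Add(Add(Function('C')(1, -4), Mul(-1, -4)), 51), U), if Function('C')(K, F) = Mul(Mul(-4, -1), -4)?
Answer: 5967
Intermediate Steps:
Function('C')(K, F) = -16 (Function('C')(K, F) = Mul(4, -4) = -16)
U = 153 (U = Add(Mul(-1, Mul(-25, 6)), 3) = Add(Mul(-1, -150), 3) = Add(150, 3) = 153)
Mul(Add(Add(Function('C')(1, -4), Mul(-1, -4)), 51), U) = Mul(Add(Add(-16, Mul(-1, -4)), 51), 153) = Mul(Add(Add(-16, 4), 51), 153) = Mul(Add(-12, 51), 153) = Mul(39, 153) = 5967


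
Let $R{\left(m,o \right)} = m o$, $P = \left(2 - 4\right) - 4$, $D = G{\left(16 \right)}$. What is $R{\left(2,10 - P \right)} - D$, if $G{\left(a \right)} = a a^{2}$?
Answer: $-4064$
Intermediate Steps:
$G{\left(a \right)} = a^{3}$
$D = 4096$ ($D = 16^{3} = 4096$)
$P = -6$ ($P = -2 - 4 = -6$)
$R{\left(2,10 - P \right)} - D = 2 \left(10 - -6\right) - 4096 = 2 \left(10 + 6\right) - 4096 = 2 \cdot 16 - 4096 = 32 - 4096 = -4064$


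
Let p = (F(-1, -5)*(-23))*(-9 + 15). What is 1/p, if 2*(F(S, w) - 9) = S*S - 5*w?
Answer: -1/3036 ≈ -0.00032938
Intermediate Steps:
F(S, w) = 9 + S²/2 - 5*w/2 (F(S, w) = 9 + (S*S - 5*w)/2 = 9 + (S² - 5*w)/2 = 9 + (S²/2 - 5*w/2) = 9 + S²/2 - 5*w/2)
p = -3036 (p = ((9 + (½)*(-1)² - 5/2*(-5))*(-23))*(-9 + 15) = ((9 + (½)*1 + 25/2)*(-23))*6 = ((9 + ½ + 25/2)*(-23))*6 = (22*(-23))*6 = -506*6 = -3036)
1/p = 1/(-3036) = -1/3036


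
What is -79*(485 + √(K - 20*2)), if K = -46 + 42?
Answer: -38315 - 158*I*√11 ≈ -38315.0 - 524.03*I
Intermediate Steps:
K = -4
-79*(485 + √(K - 20*2)) = -79*(485 + √(-4 - 20*2)) = -79*(485 + √(-4 - 40)) = -79*(485 + √(-44)) = -79*(485 + 2*I*√11) = -38315 - 158*I*√11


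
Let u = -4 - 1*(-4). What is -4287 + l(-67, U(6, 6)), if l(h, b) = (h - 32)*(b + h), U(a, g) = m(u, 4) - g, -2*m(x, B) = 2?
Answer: 3039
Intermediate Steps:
u = 0 (u = -4 + 4 = 0)
m(x, B) = -1 (m(x, B) = -½*2 = -1)
U(a, g) = -1 - g
l(h, b) = (-32 + h)*(b + h)
-4287 + l(-67, U(6, 6)) = -4287 + ((-67)² - 32*(-1 - 1*6) - 32*(-67) + (-1 - 1*6)*(-67)) = -4287 + (4489 - 32*(-1 - 6) + 2144 + (-1 - 6)*(-67)) = -4287 + (4489 - 32*(-7) + 2144 - 7*(-67)) = -4287 + (4489 + 224 + 2144 + 469) = -4287 + 7326 = 3039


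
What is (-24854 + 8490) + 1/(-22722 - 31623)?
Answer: -889301581/54345 ≈ -16364.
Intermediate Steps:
(-24854 + 8490) + 1/(-22722 - 31623) = -16364 + 1/(-54345) = -16364 - 1/54345 = -889301581/54345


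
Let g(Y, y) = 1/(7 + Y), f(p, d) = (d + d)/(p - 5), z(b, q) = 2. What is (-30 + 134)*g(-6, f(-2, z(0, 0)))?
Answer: 104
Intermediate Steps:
f(p, d) = 2*d/(-5 + p) (f(p, d) = (2*d)/(-5 + p) = 2*d/(-5 + p))
(-30 + 134)*g(-6, f(-2, z(0, 0))) = (-30 + 134)/(7 - 6) = 104/1 = 104*1 = 104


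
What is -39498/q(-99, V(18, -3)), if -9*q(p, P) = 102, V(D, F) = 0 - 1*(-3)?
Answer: 59247/17 ≈ 3485.1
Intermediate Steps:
V(D, F) = 3 (V(D, F) = 0 + 3 = 3)
q(p, P) = -34/3 (q(p, P) = -⅑*102 = -34/3)
-39498/q(-99, V(18, -3)) = -39498/(-34/3) = -39498*(-3/34) = 59247/17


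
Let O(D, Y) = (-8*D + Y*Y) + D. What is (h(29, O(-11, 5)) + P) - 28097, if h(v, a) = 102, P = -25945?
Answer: -53940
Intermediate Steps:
O(D, Y) = Y**2 - 7*D (O(D, Y) = (-8*D + Y**2) + D = (Y**2 - 8*D) + D = Y**2 - 7*D)
(h(29, O(-11, 5)) + P) - 28097 = (102 - 25945) - 28097 = -25843 - 28097 = -53940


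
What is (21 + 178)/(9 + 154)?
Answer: 199/163 ≈ 1.2209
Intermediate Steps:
(21 + 178)/(9 + 154) = 199/163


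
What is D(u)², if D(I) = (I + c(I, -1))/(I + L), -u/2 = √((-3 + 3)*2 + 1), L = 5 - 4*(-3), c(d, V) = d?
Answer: 16/225 ≈ 0.071111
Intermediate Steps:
L = 17 (L = 5 + 12 = 17)
u = -2 (u = -2*√((-3 + 3)*2 + 1) = -2*√(0*2 + 1) = -2*√(0 + 1) = -2*√1 = -2*1 = -2)
D(I) = 2*I/(17 + I) (D(I) = (I + I)/(I + 17) = (2*I)/(17 + I) = 2*I/(17 + I))
D(u)² = (2*(-2)/(17 - 2))² = (2*(-2)/15)² = (2*(-2)*(1/15))² = (-4/15)² = 16/225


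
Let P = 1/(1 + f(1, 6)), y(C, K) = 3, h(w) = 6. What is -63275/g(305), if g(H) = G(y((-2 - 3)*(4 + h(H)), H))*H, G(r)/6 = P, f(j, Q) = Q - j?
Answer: -12655/61 ≈ -207.46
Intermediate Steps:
P = ⅙ (P = 1/(1 + (6 - 1*1)) = 1/(1 + (6 - 1)) = 1/(1 + 5) = 1/6 = ⅙ ≈ 0.16667)
G(r) = 1 (G(r) = 6*(⅙) = 1)
g(H) = H (g(H) = 1*H = H)
-63275/g(305) = -63275/305 = -63275*1/305 = -12655/61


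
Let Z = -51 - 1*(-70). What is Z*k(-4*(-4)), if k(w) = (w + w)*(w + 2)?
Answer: 10944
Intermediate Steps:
k(w) = 2*w*(2 + w) (k(w) = (2*w)*(2 + w) = 2*w*(2 + w))
Z = 19 (Z = -51 + 70 = 19)
Z*k(-4*(-4)) = 19*(2*(-4*(-4))*(2 - 4*(-4))) = 19*(2*16*(2 + 16)) = 19*(2*16*18) = 19*576 = 10944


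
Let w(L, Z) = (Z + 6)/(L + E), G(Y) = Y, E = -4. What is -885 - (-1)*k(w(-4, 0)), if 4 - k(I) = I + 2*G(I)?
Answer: -3515/4 ≈ -878.75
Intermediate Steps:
w(L, Z) = (6 + Z)/(-4 + L) (w(L, Z) = (Z + 6)/(L - 4) = (6 + Z)/(-4 + L))
k(I) = 4 - 3*I (k(I) = 4 - (I + 2*I) = 4 - 3*I)
-885 - (-1)*k(w(-4, 0)) = -885 - (-1)*(4 - 3*(6 + 0)/(-4 - 4)) = -885 - (-1)*(4 - 3*6/(-8)) = -885 - (-1)*(4 - (-3)*6/8) = -885 - (-1)*(4 - 3*(-¾)) = -885 - (-1)*(4 + 9/4) = -885 - (-1)*25/4 = -885 - 1*(-25/4) = -885 + 25/4 = -3515/4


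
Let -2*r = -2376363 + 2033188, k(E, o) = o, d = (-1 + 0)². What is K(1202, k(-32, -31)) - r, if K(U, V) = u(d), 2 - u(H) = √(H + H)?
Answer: -343171/2 - √2 ≈ -1.7159e+5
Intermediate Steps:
d = 1 (d = (-1)² = 1)
u(H) = 2 - √2*√H (u(H) = 2 - √(H + H) = 2 - √(2*H) = 2 - √2*√H)
K(U, V) = 2 - √2 (K(U, V) = 2 - √2*√1 = 2 - 1*√2*1 = 2 - √2)
r = 343175/2 (r = -(-2376363 + 2033188)/2 = -½*(-343175) = 343175/2 ≈ 1.7159e+5)
K(1202, k(-32, -31)) - r = (2 - √2) - 1*343175/2 = (2 - √2) - 343175/2 = -343171/2 - √2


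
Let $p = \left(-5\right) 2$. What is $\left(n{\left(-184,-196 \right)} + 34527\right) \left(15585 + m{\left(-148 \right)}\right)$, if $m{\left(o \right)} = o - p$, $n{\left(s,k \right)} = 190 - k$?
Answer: $539301111$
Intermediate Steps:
$p = -10$
$m{\left(o \right)} = 10 + o$ ($m{\left(o \right)} = o - -10 = o + 10 = 10 + o$)
$\left(n{\left(-184,-196 \right)} + 34527\right) \left(15585 + m{\left(-148 \right)}\right) = \left(\left(190 - -196\right) + 34527\right) \left(15585 + \left(10 - 148\right)\right) = \left(\left(190 + 196\right) + 34527\right) \left(15585 - 138\right) = \left(386 + 34527\right) 15447 = 34913 \cdot 15447 = 539301111$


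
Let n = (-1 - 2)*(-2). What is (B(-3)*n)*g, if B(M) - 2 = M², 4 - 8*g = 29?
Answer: -825/4 ≈ -206.25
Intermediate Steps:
g = -25/8 (g = ½ - ⅛*29 = ½ - 29/8 = -25/8 ≈ -3.1250)
n = 6 (n = -3*(-2) = 6)
B(M) = 2 + M²
(B(-3)*n)*g = ((2 + (-3)²)*6)*(-25/8) = ((2 + 9)*6)*(-25/8) = (11*6)*(-25/8) = 66*(-25/8) = -825/4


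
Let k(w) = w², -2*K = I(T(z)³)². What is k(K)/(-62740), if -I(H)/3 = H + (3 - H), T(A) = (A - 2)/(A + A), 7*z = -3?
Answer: -6561/250960 ≈ -0.026144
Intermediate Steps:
z = -3/7 (z = (⅐)*(-3) = -3/7 ≈ -0.42857)
T(A) = (-2 + A)/(2*A) (T(A) = (-2 + A)/((2*A)) = (-2 + A)*(1/(2*A)) = (-2 + A)/(2*A))
I(H) = -9 (I(H) = -3*(H + (3 - H)) = -3*3 = -9)
K = -81/2 (K = -½*(-9)² = -½*81 = -81/2 ≈ -40.500)
k(K)/(-62740) = (-81/2)²/(-62740) = (6561/4)*(-1/62740) = -6561/250960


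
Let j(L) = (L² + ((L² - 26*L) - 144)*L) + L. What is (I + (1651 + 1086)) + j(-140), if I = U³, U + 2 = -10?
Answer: -3212971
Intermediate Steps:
U = -12 (U = -2 - 10 = -12)
I = -1728 (I = (-12)³ = -1728)
j(L) = L + L² + L*(-144 + L² - 26*L) (j(L) = (L² + (-144 + L² - 26*L)*L) + L = (L² + L*(-144 + L² - 26*L)) + L = L + L² + L*(-144 + L² - 26*L))
(I + (1651 + 1086)) + j(-140) = (-1728 + (1651 + 1086)) - 140*(-143 + (-140)² - 25*(-140)) = (-1728 + 2737) - 140*(-143 + 19600 + 3500) = 1009 - 140*22957 = 1009 - 3213980 = -3212971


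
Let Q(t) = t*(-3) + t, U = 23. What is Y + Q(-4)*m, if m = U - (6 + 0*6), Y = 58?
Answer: 194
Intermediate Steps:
Q(t) = -2*t (Q(t) = -3*t + t = -2*t)
m = 17 (m = 23 - (6 + 0*6) = 23 - (6 + 0) = 23 - 1*6 = 23 - 6 = 17)
Y + Q(-4)*m = 58 - 2*(-4)*17 = 58 + 8*17 = 58 + 136 = 194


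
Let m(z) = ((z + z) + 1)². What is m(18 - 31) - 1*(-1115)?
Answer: 1740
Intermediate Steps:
m(z) = (1 + 2*z)² (m(z) = (2*z + 1)² = (1 + 2*z)²)
m(18 - 31) - 1*(-1115) = (1 + 2*(18 - 31))² - 1*(-1115) = (1 + 2*(-13))² + 1115 = (1 - 26)² + 1115 = (-25)² + 1115 = 625 + 1115 = 1740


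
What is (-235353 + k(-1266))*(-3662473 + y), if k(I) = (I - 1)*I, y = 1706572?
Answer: -2676981065769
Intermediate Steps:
k(I) = I*(-1 + I) (k(I) = (-1 + I)*I = I*(-1 + I))
(-235353 + k(-1266))*(-3662473 + y) = (-235353 - 1266*(-1 - 1266))*(-3662473 + 1706572) = (-235353 - 1266*(-1267))*(-1955901) = (-235353 + 1604022)*(-1955901) = 1368669*(-1955901) = -2676981065769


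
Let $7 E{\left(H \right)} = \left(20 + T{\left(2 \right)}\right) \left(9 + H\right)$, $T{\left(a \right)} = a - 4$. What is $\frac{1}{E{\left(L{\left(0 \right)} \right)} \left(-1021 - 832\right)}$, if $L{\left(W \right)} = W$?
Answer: $- \frac{7}{300186} \approx -2.3319 \cdot 10^{-5}$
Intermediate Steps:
$T{\left(a \right)} = -4 + a$
$E{\left(H \right)} = \frac{162}{7} + \frac{18 H}{7}$ ($E{\left(H \right)} = \frac{\left(20 + \left(-4 + 2\right)\right) \left(9 + H\right)}{7} = \frac{\left(20 - 2\right) \left(9 + H\right)}{7} = \frac{18 \left(9 + H\right)}{7} = \frac{162 + 18 H}{7} = \frac{162}{7} + \frac{18 H}{7}$)
$\frac{1}{E{\left(L{\left(0 \right)} \right)} \left(-1021 - 832\right)} = \frac{1}{\left(\frac{162}{7} + \frac{18}{7} \cdot 0\right) \left(-1021 - 832\right)} = \frac{1}{\left(\frac{162}{7} + 0\right) \left(-1853\right)} = \frac{1}{\frac{162}{7} \left(-1853\right)} = \frac{1}{- \frac{300186}{7}} = - \frac{7}{300186}$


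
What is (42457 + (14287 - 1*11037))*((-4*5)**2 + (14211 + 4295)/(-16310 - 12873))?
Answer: 532701098658/29183 ≈ 1.8254e+7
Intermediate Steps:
(42457 + (14287 - 1*11037))*((-4*5)**2 + (14211 + 4295)/(-16310 - 12873)) = (42457 + (14287 - 11037))*((-20)**2 + 18506/(-29183)) = (42457 + 3250)*(400 + 18506*(-1/29183)) = 45707*(400 - 18506/29183) = 45707*(11654694/29183) = 532701098658/29183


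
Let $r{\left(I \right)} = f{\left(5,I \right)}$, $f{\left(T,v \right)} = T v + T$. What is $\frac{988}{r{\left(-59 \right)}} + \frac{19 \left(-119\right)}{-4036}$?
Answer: $- \frac{1665939}{585220} \approx -2.8467$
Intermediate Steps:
$f{\left(T,v \right)} = T + T v$
$r{\left(I \right)} = 5 + 5 I$ ($r{\left(I \right)} = 5 \left(1 + I\right) = 5 + 5 I$)
$\frac{988}{r{\left(-59 \right)}} + \frac{19 \left(-119\right)}{-4036} = \frac{988}{5 + 5 \left(-59\right)} + \frac{19 \left(-119\right)}{-4036} = \frac{988}{5 - 295} - - \frac{2261}{4036} = \frac{988}{-290} + \frac{2261}{4036} = 988 \left(- \frac{1}{290}\right) + \frac{2261}{4036} = - \frac{494}{145} + \frac{2261}{4036} = - \frac{1665939}{585220}$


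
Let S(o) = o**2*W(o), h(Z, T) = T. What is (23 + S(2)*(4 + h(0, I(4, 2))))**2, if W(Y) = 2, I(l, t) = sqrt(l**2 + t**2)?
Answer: 4305 + 1760*sqrt(5) ≈ 8240.5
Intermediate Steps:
S(o) = 2*o**2 (S(o) = o**2*2 = 2*o**2)
(23 + S(2)*(4 + h(0, I(4, 2))))**2 = (23 + (2*2**2)*(4 + sqrt(4**2 + 2**2)))**2 = (23 + (2*4)*(4 + sqrt(16 + 4)))**2 = (23 + 8*(4 + sqrt(20)))**2 = (23 + 8*(4 + 2*sqrt(5)))**2 = (23 + (32 + 16*sqrt(5)))**2 = (55 + 16*sqrt(5))**2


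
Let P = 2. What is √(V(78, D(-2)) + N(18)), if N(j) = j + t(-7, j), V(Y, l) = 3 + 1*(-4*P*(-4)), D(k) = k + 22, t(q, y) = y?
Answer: √71 ≈ 8.4261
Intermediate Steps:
D(k) = 22 + k
V(Y, l) = 35 (V(Y, l) = 3 + 1*(-4*2*(-4)) = 3 + 1*(-8*(-4)) = 3 + 1*(-1*(-32)) = 3 + 1*32 = 3 + 32 = 35)
N(j) = 2*j (N(j) = j + j = 2*j)
√(V(78, D(-2)) + N(18)) = √(35 + 2*18) = √(35 + 36) = √71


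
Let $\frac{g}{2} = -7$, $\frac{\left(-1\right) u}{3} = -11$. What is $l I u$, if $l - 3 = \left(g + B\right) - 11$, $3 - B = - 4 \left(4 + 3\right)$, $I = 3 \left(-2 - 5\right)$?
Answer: $-6237$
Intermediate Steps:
$u = 33$ ($u = \left(-3\right) \left(-11\right) = 33$)
$g = -14$ ($g = 2 \left(-7\right) = -14$)
$I = -21$ ($I = 3 \left(-7\right) = -21$)
$B = 31$ ($B = 3 - - 4 \left(4 + 3\right) = 3 - \left(-4\right) 7 = 3 - -28 = 3 + 28 = 31$)
$l = 9$ ($l = 3 + \left(\left(-14 + 31\right) - 11\right) = 3 + \left(17 - 11\right) = 3 + 6 = 9$)
$l I u = 9 \left(-21\right) 33 = \left(-189\right) 33 = -6237$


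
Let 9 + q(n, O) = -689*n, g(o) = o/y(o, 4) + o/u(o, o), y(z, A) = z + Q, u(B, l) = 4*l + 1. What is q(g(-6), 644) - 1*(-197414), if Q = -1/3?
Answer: 85902193/437 ≈ 1.9657e+5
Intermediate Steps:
u(B, l) = 1 + 4*l
Q = -⅓ (Q = -1*⅓ = -⅓ ≈ -0.33333)
y(z, A) = -⅓ + z (y(z, A) = z - ⅓ = -⅓ + z)
g(o) = o/(1 + 4*o) + o/(-⅓ + o) (g(o) = o/(-⅓ + o) + o/(1 + 4*o) = o/(1 + 4*o) + o/(-⅓ + o))
q(n, O) = -9 - 689*n
q(g(-6), 644) - 1*(-197414) = (-9 - (-4134)*(2 + 15*(-6))/(-1 - 1*(-6) + 12*(-6)²)) - 1*(-197414) = (-9 - (-4134)*(2 - 90)/(-1 + 6 + 12*36)) + 197414 = (-9 - (-4134)*(-88)/(-1 + 6 + 432)) + 197414 = (-9 - (-4134)*(-88)/437) + 197414 = (-9 - 689*528/437) + 197414 = (-9 - 363792/437) + 197414 = -367725/437 + 197414 = 85902193/437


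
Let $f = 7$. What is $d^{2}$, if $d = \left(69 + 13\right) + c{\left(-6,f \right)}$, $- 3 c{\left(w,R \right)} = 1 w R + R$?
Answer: $\frac{78961}{9} \approx 8773.4$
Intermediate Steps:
$c{\left(w,R \right)} = - \frac{R}{3} - \frac{R w}{3}$ ($c{\left(w,R \right)} = - \frac{1 w R + R}{3} = - \frac{w R + R}{3} = - \frac{R w + R}{3} = - \frac{R + R w}{3} = - \frac{R}{3} - \frac{R w}{3}$)
$d = \frac{281}{3}$ ($d = \left(69 + 13\right) - \frac{7 \left(1 - 6\right)}{3} = 82 - \frac{7}{3} \left(-5\right) = 82 + \frac{35}{3} = \frac{281}{3} \approx 93.667$)
$d^{2} = \left(\frac{281}{3}\right)^{2} = \frac{78961}{9}$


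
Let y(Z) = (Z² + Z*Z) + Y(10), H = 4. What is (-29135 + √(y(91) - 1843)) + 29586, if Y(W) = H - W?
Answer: 451 + √14713 ≈ 572.30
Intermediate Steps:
Y(W) = 4 - W
y(Z) = -6 + 2*Z² (y(Z) = (Z² + Z*Z) + (4 - 1*10) = (Z² + Z²) + (4 - 10) = 2*Z² - 6 = -6 + 2*Z²)
(-29135 + √(y(91) - 1843)) + 29586 = (-29135 + √((-6 + 2*91²) - 1843)) + 29586 = (-29135 + √((-6 + 2*8281) - 1843)) + 29586 = (-29135 + √((-6 + 16562) - 1843)) + 29586 = (-29135 + √(16556 - 1843)) + 29586 = (-29135 + √14713) + 29586 = 451 + √14713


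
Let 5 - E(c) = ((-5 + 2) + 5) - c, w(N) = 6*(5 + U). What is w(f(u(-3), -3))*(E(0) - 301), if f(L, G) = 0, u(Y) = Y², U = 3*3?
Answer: -25032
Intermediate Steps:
U = 9
w(N) = 84 (w(N) = 6*(5 + 9) = 6*14 = 84)
E(c) = 3 + c (E(c) = 5 - (((-5 + 2) + 5) - c) = 5 - ((-3 + 5) - c) = 5 - (2 - c) = 5 + (-2 + c) = 3 + c)
w(f(u(-3), -3))*(E(0) - 301) = 84*((3 + 0) - 301) = 84*(3 - 301) = 84*(-298) = -25032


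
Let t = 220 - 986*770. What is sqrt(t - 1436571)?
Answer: I*sqrt(2195571) ≈ 1481.7*I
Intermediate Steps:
t = -759000 (t = 220 - 759220 = -759000)
sqrt(t - 1436571) = sqrt(-759000 - 1436571) = sqrt(-2195571) = I*sqrt(2195571)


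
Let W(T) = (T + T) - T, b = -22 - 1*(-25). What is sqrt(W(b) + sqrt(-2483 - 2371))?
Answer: sqrt(3 + I*sqrt(4854)) ≈ 6.0306 + 5.7765*I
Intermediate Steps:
b = 3 (b = -22 + 25 = 3)
W(T) = T (W(T) = 2*T - T = T)
sqrt(W(b) + sqrt(-2483 - 2371)) = sqrt(3 + sqrt(-2483 - 2371)) = sqrt(3 + sqrt(-4854)) = sqrt(3 + I*sqrt(4854))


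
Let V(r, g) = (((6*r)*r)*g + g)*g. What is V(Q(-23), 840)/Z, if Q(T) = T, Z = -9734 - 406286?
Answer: -112014000/20801 ≈ -5385.0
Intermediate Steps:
Z = -416020
V(r, g) = g*(g + 6*g*r²) (V(r, g) = ((6*r²)*g + g)*g = (6*g*r² + g)*g = (g + 6*g*r²)*g = g*(g + 6*g*r²))
V(Q(-23), 840)/Z = (840²*(1 + 6*(-23)²))/(-416020) = (705600*(1 + 6*529))*(-1/416020) = (705600*(1 + 3174))*(-1/416020) = (705600*3175)*(-1/416020) = 2240280000*(-1/416020) = -112014000/20801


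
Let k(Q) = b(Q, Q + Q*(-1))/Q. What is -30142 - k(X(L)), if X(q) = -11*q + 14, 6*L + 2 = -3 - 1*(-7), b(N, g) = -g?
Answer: -30142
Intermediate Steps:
L = ⅓ (L = -⅓ + (-3 - 1*(-7))/6 = -⅓ + (-3 + 7)/6 = -⅓ + (⅙)*4 = -⅓ + ⅔ = ⅓ ≈ 0.33333)
X(q) = 14 - 11*q
k(Q) = 0 (k(Q) = (-(Q + Q*(-1)))/Q = (-(Q - Q))/Q = (-1*0)/Q = 0/Q = 0)
-30142 - k(X(L)) = -30142 - 1*0 = -30142 + 0 = -30142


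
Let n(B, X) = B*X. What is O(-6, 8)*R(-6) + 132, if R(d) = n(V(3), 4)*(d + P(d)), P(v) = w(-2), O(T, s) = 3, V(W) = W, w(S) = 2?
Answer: -12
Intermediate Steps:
P(v) = 2
R(d) = 24 + 12*d (R(d) = (3*4)*(d + 2) = 12*(2 + d) = 24 + 12*d)
O(-6, 8)*R(-6) + 132 = 3*(24 + 12*(-6)) + 132 = 3*(24 - 72) + 132 = 3*(-48) + 132 = -144 + 132 = -12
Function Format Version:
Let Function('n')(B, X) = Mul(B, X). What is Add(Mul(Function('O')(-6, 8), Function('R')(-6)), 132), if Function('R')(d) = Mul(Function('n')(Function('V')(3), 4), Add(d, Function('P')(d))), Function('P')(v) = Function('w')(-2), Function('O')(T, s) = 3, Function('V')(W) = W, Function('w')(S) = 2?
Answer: -12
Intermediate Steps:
Function('P')(v) = 2
Function('R')(d) = Add(24, Mul(12, d)) (Function('R')(d) = Mul(Mul(3, 4), Add(d, 2)) = Mul(12, Add(2, d)) = Add(24, Mul(12, d)))
Add(Mul(Function('O')(-6, 8), Function('R')(-6)), 132) = Add(Mul(3, Add(24, Mul(12, -6))), 132) = Add(Mul(3, Add(24, -72)), 132) = Add(Mul(3, -48), 132) = Add(-144, 132) = -12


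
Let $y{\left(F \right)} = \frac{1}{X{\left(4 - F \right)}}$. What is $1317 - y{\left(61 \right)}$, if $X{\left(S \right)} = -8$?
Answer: $\frac{10537}{8} \approx 1317.1$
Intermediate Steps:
$y{\left(F \right)} = - \frac{1}{8}$ ($y{\left(F \right)} = \frac{1}{-8} = - \frac{1}{8}$)
$1317 - y{\left(61 \right)} = 1317 - - \frac{1}{8} = 1317 + \frac{1}{8} = \frac{10537}{8}$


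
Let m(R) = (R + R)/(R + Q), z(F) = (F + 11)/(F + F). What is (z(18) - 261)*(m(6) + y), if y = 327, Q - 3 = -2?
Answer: -7184489/84 ≈ -85530.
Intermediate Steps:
Q = 1 (Q = 3 - 2 = 1)
z(F) = (11 + F)/(2*F) (z(F) = (11 + F)/((2*F)) = (11 + F)*(1/(2*F)) = (11 + F)/(2*F))
m(R) = 2*R/(1 + R) (m(R) = (R + R)/(R + 1) = (2*R)/(1 + R) = 2*R/(1 + R))
(z(18) - 261)*(m(6) + y) = ((½)*(11 + 18)/18 - 261)*(2*6/(1 + 6) + 327) = ((½)*(1/18)*29 - 261)*(2*6/7 + 327) = (29/36 - 261)*(2*6*(⅐) + 327) = -9367*(12/7 + 327)/36 = -9367/36*2301/7 = -7184489/84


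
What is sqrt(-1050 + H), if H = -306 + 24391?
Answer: sqrt(23035) ≈ 151.77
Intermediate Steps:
H = 24085
sqrt(-1050 + H) = sqrt(-1050 + 24085) = sqrt(23035)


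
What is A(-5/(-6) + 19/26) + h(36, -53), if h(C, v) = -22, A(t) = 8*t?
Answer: -370/39 ≈ -9.4872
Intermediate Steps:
A(-5/(-6) + 19/26) + h(36, -53) = 8*(-5/(-6) + 19/26) - 22 = 8*(-5*(-⅙) + 19*(1/26)) - 22 = 8*(⅚ + 19/26) - 22 = 8*(61/39) - 22 = 488/39 - 22 = -370/39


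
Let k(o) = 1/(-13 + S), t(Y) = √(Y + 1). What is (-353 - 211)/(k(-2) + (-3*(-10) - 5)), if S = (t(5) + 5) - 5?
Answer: -381828/16871 - 94*√6/16871 ≈ -22.646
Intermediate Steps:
t(Y) = √(1 + Y)
S = √6 (S = (√(1 + 5) + 5) - 5 = (√6 + 5) - 5 = (5 + √6) - 5 = √6 ≈ 2.4495)
k(o) = 1/(-13 + √6)
(-353 - 211)/(k(-2) + (-3*(-10) - 5)) = (-353 - 211)/((-13/163 - √6/163) + (-3*(-10) - 5)) = -564/((-13/163 - √6/163) + (30 - 5)) = -564/((-13/163 - √6/163) + 25) = -564/(4062/163 - √6/163)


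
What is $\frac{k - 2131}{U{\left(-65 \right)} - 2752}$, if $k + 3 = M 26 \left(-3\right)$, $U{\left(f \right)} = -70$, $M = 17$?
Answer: $\frac{1730}{1411} \approx 1.2261$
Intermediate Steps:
$k = -1329$ ($k = -3 + 17 \cdot 26 \left(-3\right) = -3 + 442 \left(-3\right) = -3 - 1326 = -1329$)
$\frac{k - 2131}{U{\left(-65 \right)} - 2752} = \frac{-1329 - 2131}{-70 - 2752} = - \frac{3460}{-2822} = \left(-3460\right) \left(- \frac{1}{2822}\right) = \frac{1730}{1411}$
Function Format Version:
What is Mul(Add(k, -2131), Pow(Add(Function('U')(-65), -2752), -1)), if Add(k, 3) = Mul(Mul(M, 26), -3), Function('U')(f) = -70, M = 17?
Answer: Rational(1730, 1411) ≈ 1.2261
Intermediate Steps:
k = -1329 (k = Add(-3, Mul(Mul(17, 26), -3)) = Add(-3, Mul(442, -3)) = Add(-3, -1326) = -1329)
Mul(Add(k, -2131), Pow(Add(Function('U')(-65), -2752), -1)) = Mul(Add(-1329, -2131), Pow(Add(-70, -2752), -1)) = Mul(-3460, Pow(-2822, -1)) = Mul(-3460, Rational(-1, 2822)) = Rational(1730, 1411)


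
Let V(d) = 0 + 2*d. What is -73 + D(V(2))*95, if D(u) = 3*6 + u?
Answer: 2017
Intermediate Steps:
V(d) = 2*d
D(u) = 18 + u
-73 + D(V(2))*95 = -73 + (18 + 2*2)*95 = -73 + (18 + 4)*95 = -73 + 22*95 = -73 + 2090 = 2017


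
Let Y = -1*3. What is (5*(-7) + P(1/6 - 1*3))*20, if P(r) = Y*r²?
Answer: -3545/3 ≈ -1181.7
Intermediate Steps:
Y = -3
P(r) = -3*r²
(5*(-7) + P(1/6 - 1*3))*20 = (5*(-7) - 3*(1/6 - 1*3)²)*20 = (-35 - 3*(1*(⅙) - 3)²)*20 = (-35 - 3*(⅙ - 3)²)*20 = (-35 - 3*(-17/6)²)*20 = (-35 - 3*289/36)*20 = (-35 - 289/12)*20 = -709/12*20 = -3545/3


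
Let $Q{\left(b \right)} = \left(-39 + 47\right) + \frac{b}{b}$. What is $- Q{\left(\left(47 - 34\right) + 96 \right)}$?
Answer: $-9$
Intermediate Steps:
$Q{\left(b \right)} = 9$ ($Q{\left(b \right)} = 8 + 1 = 9$)
$- Q{\left(\left(47 - 34\right) + 96 \right)} = \left(-1\right) 9 = -9$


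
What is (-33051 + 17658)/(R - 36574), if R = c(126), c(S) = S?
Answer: 15393/36448 ≈ 0.42233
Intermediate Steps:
R = 126
(-33051 + 17658)/(R - 36574) = (-33051 + 17658)/(126 - 36574) = -15393/(-36448) = -15393*(-1/36448) = 15393/36448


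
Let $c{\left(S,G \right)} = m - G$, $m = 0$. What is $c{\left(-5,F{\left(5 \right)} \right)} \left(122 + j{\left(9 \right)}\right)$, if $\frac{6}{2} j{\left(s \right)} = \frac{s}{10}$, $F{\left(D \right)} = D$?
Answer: $- \frac{1223}{2} \approx -611.5$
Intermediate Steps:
$j{\left(s \right)} = \frac{s}{30}$ ($j{\left(s \right)} = \frac{s \frac{1}{10}}{3} = \frac{\frac{1}{10} s}{3} = \frac{s}{30}$)
$c{\left(S,G \right)} = - G$ ($c{\left(S,G \right)} = 0 - G = - G$)
$c{\left(-5,F{\left(5 \right)} \right)} \left(122 + j{\left(9 \right)}\right) = \left(-1\right) 5 \left(122 + \frac{1}{30} \cdot 9\right) = - 5 \left(122 + \frac{3}{10}\right) = \left(-5\right) \frac{1223}{10} = - \frac{1223}{2}$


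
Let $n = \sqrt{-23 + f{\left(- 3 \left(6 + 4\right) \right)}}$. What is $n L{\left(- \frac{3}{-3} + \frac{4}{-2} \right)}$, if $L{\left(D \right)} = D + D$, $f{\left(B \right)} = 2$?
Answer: $- 2 i \sqrt{21} \approx - 9.1651 i$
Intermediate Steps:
$n = i \sqrt{21}$ ($n = \sqrt{-23 + 2} = \sqrt{-21} = i \sqrt{21} \approx 4.5826 i$)
$L{\left(D \right)} = 2 D$
$n L{\left(- \frac{3}{-3} + \frac{4}{-2} \right)} = i \sqrt{21} \cdot 2 \left(- \frac{3}{-3} + \frac{4}{-2}\right) = i \sqrt{21} \cdot 2 \left(\left(-3\right) \left(- \frac{1}{3}\right) + 4 \left(- \frac{1}{2}\right)\right) = i \sqrt{21} \cdot 2 \left(1 - 2\right) = i \sqrt{21} \cdot 2 \left(-1\right) = i \sqrt{21} \left(-2\right) = - 2 i \sqrt{21}$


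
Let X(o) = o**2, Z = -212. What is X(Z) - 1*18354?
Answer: 26590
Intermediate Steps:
X(Z) - 1*18354 = (-212)**2 - 1*18354 = 44944 - 18354 = 26590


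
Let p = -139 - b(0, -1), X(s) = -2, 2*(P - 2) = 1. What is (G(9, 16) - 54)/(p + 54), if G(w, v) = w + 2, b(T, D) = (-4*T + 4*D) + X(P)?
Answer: 43/79 ≈ 0.54430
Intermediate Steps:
P = 5/2 (P = 2 + (½)*1 = 2 + ½ = 5/2 ≈ 2.5000)
b(T, D) = -2 - 4*T + 4*D (b(T, D) = (-4*T + 4*D) - 2 = -2 - 4*T + 4*D)
p = -133 (p = -139 - (-2 - 4*0 + 4*(-1)) = -139 - (-2 + 0 - 4) = -139 - 1*(-6) = -139 + 6 = -133)
G(w, v) = 2 + w
(G(9, 16) - 54)/(p + 54) = ((2 + 9) - 54)/(-133 + 54) = (11 - 54)/(-79) = -43*(-1/79) = 43/79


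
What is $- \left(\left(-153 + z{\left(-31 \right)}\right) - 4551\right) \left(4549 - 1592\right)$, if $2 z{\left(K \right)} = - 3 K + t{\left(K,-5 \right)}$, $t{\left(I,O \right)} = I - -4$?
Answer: $13812147$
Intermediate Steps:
$t{\left(I,O \right)} = 4 + I$ ($t{\left(I,O \right)} = I + 4 = 4 + I$)
$z{\left(K \right)} = 2 - K$ ($z{\left(K \right)} = \frac{- 3 K + \left(4 + K\right)}{2} = \frac{4 - 2 K}{2} = 2 - K$)
$- \left(\left(-153 + z{\left(-31 \right)}\right) - 4551\right) \left(4549 - 1592\right) = - \left(\left(-153 + \left(2 - -31\right)\right) - 4551\right) \left(4549 - 1592\right) = - \left(\left(-153 + \left(2 + 31\right)\right) - 4551\right) 2957 = - \left(\left(-153 + 33\right) - 4551\right) 2957 = - \left(-120 - 4551\right) 2957 = - \left(-4671\right) 2957 = \left(-1\right) \left(-13812147\right) = 13812147$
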